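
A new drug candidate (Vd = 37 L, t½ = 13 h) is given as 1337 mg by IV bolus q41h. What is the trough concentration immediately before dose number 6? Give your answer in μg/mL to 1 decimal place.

f = (1/2)^(τ/t½) = (1/2)^(41/13) ≈ 0.1124.
C₀ = D/Vd = 1337/37 ≈ 36.135 μg/mL.
Before the 6th dose, 5 doses have been given. Superposition: Cmin = C₀·(f + f² + … + f^5).
≈ 36.135 × (0.1124 + 0.0126 + 0.0014 + 0.0002 + 0.0000) ≈ 36.135 × 0.1266 ≈ 4.575 μg/mL.

4.6 μg/mL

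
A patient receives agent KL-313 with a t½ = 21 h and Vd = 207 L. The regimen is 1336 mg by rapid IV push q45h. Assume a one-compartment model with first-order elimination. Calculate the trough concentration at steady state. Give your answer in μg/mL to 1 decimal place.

Over one 45-h interval, 45/21 ≈ 2.1429 half-lives elapse, leaving f ≈ 0.2264 of each dose.
Accumulation ratio R = 1/(1 − f) ≈ 1/0.7736 ≈ 1.2927.
Each bolus raises the concentration by D/Vd = 1336/207 ≈ 6.454 μg/mL.
Cmax,ss = C₀/(1 − f) ≈ 6.454/0.7736 ≈ 8.343 μg/mL.
One interval later, Cmin,ss = Cmax,ss·e^(−kτ) ≈ 8.343 × 0.2264 ≈ 1.889 μg/mL.

1.9 μg/mL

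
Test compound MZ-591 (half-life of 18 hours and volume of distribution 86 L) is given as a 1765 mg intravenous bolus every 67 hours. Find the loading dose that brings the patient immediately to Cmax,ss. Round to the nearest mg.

f = (1/2)^(67/18) ≈ 0.075770; accumulation ratio R = 1/(1−f) ≈ 1.08198.
Loading dose to hit Cmax,ss on first dose: D_load = D_maint·R ≈ 1765 × 1.08198 ≈ 1909.69 mg.

1910 mg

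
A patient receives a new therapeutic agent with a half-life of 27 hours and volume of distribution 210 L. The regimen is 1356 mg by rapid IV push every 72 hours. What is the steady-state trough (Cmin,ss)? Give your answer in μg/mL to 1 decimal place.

1.2 μg/mL

τ/t½ = 72/27 ≈ 2.6667, so fraction remaining f = (1/2)^(72/27) ≈ 0.1575.
At steady state, accumulation factor R = 1/(1 − e^(−kτ)) ≈ 1.1869.
Each bolus raises the concentration by D/Vd = 1356/210 ≈ 6.457 μg/mL.
Cmax,ss = C₀/(1 − f) ≈ 6.457/0.8425 ≈ 7.664 μg/mL.
Steady-state trough Cmin,ss = Cmax,ss·f ≈ 7.664 × 0.1575 ≈ 1.207 μg/mL.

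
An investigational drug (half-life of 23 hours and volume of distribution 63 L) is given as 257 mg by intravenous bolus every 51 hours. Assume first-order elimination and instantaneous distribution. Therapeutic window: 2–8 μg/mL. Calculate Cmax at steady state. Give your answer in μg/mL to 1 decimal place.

5.2 μg/mL

Over one 51-h interval, 51/23 ≈ 2.2174 half-lives elapse, leaving f ≈ 0.2150 of each dose.
Accumulation ratio R = 1/(1 − f) ≈ 1/0.7850 ≈ 1.2739.
Single-dose peak C₀ = D/Vd = 257/63 ≈ 4.079 μg/mL.
Steady-state peak Cmax,ss = C₀·R ≈ 4.079 × 1.2739 ≈ 5.196 μg/mL.
Peak 5.2 μg/mL vs MTC 8 μg/mL: below toxic threshold.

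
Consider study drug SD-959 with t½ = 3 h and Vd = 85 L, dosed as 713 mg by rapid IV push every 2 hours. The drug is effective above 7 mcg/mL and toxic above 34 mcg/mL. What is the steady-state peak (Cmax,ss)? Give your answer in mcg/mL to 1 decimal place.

k = ln2/t½ = ln2/3 ≈ 0.231049 h⁻¹; fraction remaining f = e^(−kτ) = e^(−0.231049×2) ≈ 0.6300.
At steady state, accumulation factor R = 1/(1 − e^(−kτ)) ≈ 2.7027.
Each bolus raises the concentration by D/Vd = 713/85 ≈ 8.388 mcg/mL.
Cmax,ss = C₀/(1 − f) ≈ 8.388/0.3700 ≈ 22.670 mcg/mL.
Peak 22.7 mcg/mL vs MTC 34 mcg/mL: below toxic threshold.

22.7 mcg/mL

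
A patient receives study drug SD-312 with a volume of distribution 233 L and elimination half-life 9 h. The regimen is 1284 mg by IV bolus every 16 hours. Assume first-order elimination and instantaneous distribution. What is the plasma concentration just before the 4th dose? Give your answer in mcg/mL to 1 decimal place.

2.2 mcg/mL

f = (1/2)^(τ/t½) = (1/2)^(16/9) ≈ 0.2916.
C₀ = D/Vd = 1284/233 ≈ 5.511 mcg/mL.
Before the 4th dose, 3 doses have been given. Superposition: Cmin = C₀·(f + f² + … + f^3).
≈ 5.511 × (0.2916 + 0.0850 + 0.0248) ≈ 5.511 × 0.4014 ≈ 2.212 mcg/mL.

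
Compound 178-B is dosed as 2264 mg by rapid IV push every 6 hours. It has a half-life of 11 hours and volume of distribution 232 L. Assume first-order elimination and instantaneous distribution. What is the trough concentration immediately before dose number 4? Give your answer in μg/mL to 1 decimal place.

14.4 μg/mL

f = (1/2)^(τ/t½) = (1/2)^(6/11) ≈ 0.6852.
C₀ = D/Vd = 2264/232 ≈ 9.759 μg/mL.
Before the 4th dose, 3 doses have been given. Superposition: Cmin = C₀·(f + f² + … + f^3).
≈ 9.759 × (0.6852 + 0.4695 + 0.3217) ≈ 9.759 × 1.4764 ≈ 14.408 μg/mL.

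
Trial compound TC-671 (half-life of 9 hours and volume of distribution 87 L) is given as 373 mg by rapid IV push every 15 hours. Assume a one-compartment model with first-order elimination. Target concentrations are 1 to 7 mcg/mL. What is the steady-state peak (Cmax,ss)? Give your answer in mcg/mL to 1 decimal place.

6.3 mcg/mL

k = ln2/t½ = ln2/9 ≈ 0.077016 h⁻¹; fraction remaining f = e^(−kτ) = e^(−0.077016×15) ≈ 0.3150.
Accumulation ratio R = 1/(1 − f) ≈ 1/0.6850 ≈ 1.4599.
Single-dose peak C₀ = D/Vd = 373/87 ≈ 4.287 mcg/mL.
Steady-state peak Cmax,ss = C₀·R ≈ 4.287 × 1.4599 ≈ 6.259 mcg/mL.
Peak 6.3 mcg/mL vs MTC 7 mcg/mL: below toxic threshold.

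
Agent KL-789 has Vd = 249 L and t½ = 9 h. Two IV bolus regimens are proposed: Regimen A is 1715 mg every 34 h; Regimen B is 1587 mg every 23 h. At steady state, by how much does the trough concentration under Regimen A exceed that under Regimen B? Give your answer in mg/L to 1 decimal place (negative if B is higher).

Regimen A: f = (1/2)^(34/9) ≈ 0.0729; Cmin,ss = (1715/249)·f/(1−f) ≈ 0.542 mg/L.
Regimen B: f = (1/2)^(23/9) ≈ 0.1701; Cmin,ss = (1587/249)·f/(1−f) ≈ 1.306 mg/L.
Difference ≈ 0.542 − 1.306 ≈ -0.764 mg/L.

-0.8 mg/L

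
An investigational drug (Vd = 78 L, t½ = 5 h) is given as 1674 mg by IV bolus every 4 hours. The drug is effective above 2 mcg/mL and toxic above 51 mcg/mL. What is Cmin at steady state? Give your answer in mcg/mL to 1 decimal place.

29.0 mcg/mL

τ/t½ = 4/5 ≈ 0.8, so fraction remaining f = (1/2)^(4/5) ≈ 0.5743.
Accumulation ratio R = 1/(1 − f) ≈ 1/0.4257 ≈ 2.3491.
Each bolus raises the concentration by D/Vd = 1674/78 ≈ 21.462 mcg/mL.
Steady-state peak Cmax,ss = C₀·R ≈ 21.462 × 2.3491 ≈ 50.416 mcg/mL.
Steady-state trough Cmin,ss = Cmax,ss·f ≈ 50.416 × 0.5743 ≈ 28.954 mcg/mL.
Trough 29.0 mcg/mL vs MEC 2 mcg/mL: adequate.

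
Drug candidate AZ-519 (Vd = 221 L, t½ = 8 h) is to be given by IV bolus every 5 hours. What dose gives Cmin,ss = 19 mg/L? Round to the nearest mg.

τ/t½ = 5/8 ≈ 0.625, so f = (1/2)^(5/8) ≈ 0.648420.
Cmin,ss = (D/Vd)·f/(1−f), so D = Cmin,ss·Vd·(1−f)/f.
D = 19 × 221 × (1−f)/f ≈ 19 × 221 × 0.54221 ≈ 2276.74 mg.

2277 mg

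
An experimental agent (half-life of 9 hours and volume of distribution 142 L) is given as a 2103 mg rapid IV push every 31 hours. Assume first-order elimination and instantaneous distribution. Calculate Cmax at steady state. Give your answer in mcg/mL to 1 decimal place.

τ/t½ = 31/9 ≈ 3.4444, so fraction remaining f = (1/2)^(31/9) ≈ 0.0919.
Accumulation ratio R = 1/(1 − f) ≈ 1/0.9081 ≈ 1.1012.
Single-dose peak C₀ = D/Vd = 2103/142 ≈ 14.810 mcg/mL.
Steady-state peak Cmax,ss = C₀·R ≈ 14.810 × 1.1012 ≈ 16.309 mcg/mL.

16.3 mcg/mL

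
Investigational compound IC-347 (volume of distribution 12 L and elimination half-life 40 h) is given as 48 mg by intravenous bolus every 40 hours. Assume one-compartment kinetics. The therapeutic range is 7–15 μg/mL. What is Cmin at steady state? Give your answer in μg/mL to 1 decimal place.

4.0 μg/mL

τ = 40 h = 1 half-life, so f = (1/2)^1 = 0.5.
Accumulation ratio R = 1/(1 − f) = 1/0.5 = 2/1.
Single-dose peak C₀ = D/Vd = 48/12 = 4 μg/mL.
Steady-state peak Cmax,ss = C₀·R = 4 × 2/1 ≈ 8.000 μg/mL.
Steady-state trough Cmin,ss = Cmax,ss·f ≈ 8.000 × 0.5 ≈ 4.000 μg/mL.
Trough 4.0 μg/mL vs MEC 7 μg/mL: subtherapeutic.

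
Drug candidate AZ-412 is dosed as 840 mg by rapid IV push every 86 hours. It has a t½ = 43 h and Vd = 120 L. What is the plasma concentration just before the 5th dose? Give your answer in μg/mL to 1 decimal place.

f = (1/2)^(τ/t½) = (1/2)^(86/43) ≈ 0.2500.
C₀ = D/Vd = 840/120 ≈ 7.000 μg/mL.
Before the 5th dose, 4 doses have been given. Superposition: Cmin = C₀·(f + f² + … + f^4).
≈ 7.000 × (0.2500 + 0.0625 + 0.0156 + 0.0039) ≈ 7.000 × 0.3320 ≈ 2.324 μg/mL.

2.3 μg/mL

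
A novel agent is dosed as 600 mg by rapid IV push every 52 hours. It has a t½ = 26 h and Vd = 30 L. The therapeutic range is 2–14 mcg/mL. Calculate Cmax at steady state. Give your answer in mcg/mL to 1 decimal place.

26.7 mcg/mL

τ = 52 h = 2 half-lives, so f = (1/2)^2 = 0.25.
At steady state, R = 1/(1 − 0.25) = 4/3.
Single-dose peak C₀ = D/Vd = 600/30 = 20 mcg/mL.
Steady-state peak Cmax,ss = C₀·R = 20 × 4/3 ≈ 26.667 mcg/mL.
Peak 26.7 mcg/mL vs MTC 14 mcg/mL: exceeds toxic threshold.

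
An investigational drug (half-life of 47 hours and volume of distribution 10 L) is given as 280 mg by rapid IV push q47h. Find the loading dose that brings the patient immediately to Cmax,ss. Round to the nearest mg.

f = (1/2)^(47/47) ≈ 0.500000; accumulation ratio R = 1/(1−f) ≈ 2.00000.
Loading dose to hit Cmax,ss on first dose: D_load = D_maint·R ≈ 280 × 2.00000 ≈ 560.00 mg.

560 mg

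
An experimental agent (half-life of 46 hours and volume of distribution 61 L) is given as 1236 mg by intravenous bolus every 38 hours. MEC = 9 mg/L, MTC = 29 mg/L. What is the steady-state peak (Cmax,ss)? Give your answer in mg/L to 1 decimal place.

46.5 mg/L

Over one 38-h interval, 38/46 ≈ 0.82609 half-lives elapse, leaving f ≈ 0.5641 of each dose.
At steady state, accumulation factor R = 1/(1 − e^(−kτ)) ≈ 2.2941.
Single-dose peak C₀ = D/Vd = 1236/61 ≈ 20.262 mg/L.
Steady-state peak Cmax,ss = C₀·R ≈ 20.262 × 2.2941 ≈ 46.483 mg/L.
Peak 46.5 mg/L vs MTC 29 mg/L: exceeds toxic threshold.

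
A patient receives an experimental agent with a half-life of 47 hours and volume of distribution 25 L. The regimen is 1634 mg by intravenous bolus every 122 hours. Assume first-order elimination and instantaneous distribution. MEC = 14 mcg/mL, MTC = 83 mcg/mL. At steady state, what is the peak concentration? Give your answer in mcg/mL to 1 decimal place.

Over one 122-h interval, 122/47 ≈ 2.5957 half-lives elapse, leaving f ≈ 0.1654 of each dose.
Accumulation ratio R = 1/(1 − f) ≈ 1/0.8346 ≈ 1.1982.
Each bolus raises the concentration by D/Vd = 1634/25 ≈ 65.360 mcg/mL.
Steady-state peak Cmax,ss = C₀·R ≈ 65.360 × 1.1982 ≈ 78.314 mcg/mL.
Peak 78.3 mcg/mL vs MTC 83 mcg/mL: below toxic threshold.

78.3 mcg/mL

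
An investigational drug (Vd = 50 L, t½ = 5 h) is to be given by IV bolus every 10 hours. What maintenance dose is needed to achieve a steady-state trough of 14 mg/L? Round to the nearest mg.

τ/t½ = 10/5 ≈ 2, so f = (1/2)^(10/5) ≈ 0.250000.
Cmin,ss = (D/Vd)·f/(1−f), so D = Cmin,ss·Vd·(1−f)/f.
D = 14 × 50 × (1−f)/f ≈ 14 × 50 × 3.00000 ≈ 2100.00 mg.

2100 mg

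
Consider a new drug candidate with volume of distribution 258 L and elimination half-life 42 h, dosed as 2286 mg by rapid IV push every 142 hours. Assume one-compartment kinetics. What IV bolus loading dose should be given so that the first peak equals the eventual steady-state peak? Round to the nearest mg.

f = (1/2)^(142/42) ≈ 0.095991; accumulation ratio R = 1/(1−f) ≈ 1.10618.
Loading dose to hit Cmax,ss on first dose: D_load = D_maint·R ≈ 2286 × 1.10618 ≈ 2528.73 mg.

2529 mg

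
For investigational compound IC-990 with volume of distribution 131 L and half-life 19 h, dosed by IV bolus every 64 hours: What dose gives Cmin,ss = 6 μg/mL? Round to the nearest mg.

7331 mg

τ/t½ = 64/19 ≈ 3.3684, so f = (1/2)^(64/19) ≈ 0.096829.
Cmin,ss = (D/Vd)·f/(1−f), so D = Cmin,ss·Vd·(1−f)/f.
D = 6 × 131 × (1−f)/f ≈ 6 × 131 × 9.32748 ≈ 7331.40 mg.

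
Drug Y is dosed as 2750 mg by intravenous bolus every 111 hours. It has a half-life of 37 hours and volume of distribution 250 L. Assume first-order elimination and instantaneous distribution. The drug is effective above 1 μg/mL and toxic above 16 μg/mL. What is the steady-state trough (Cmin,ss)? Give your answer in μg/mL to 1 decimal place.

τ = 111 h = 3 half-lives, so f = (1/2)^3 = 0.125.
At steady state, R = 1/(1 − 0.125) = 8/7.
Single-dose peak C₀ = D/Vd = 2750/250 = 11 μg/mL.
Steady-state peak Cmax,ss = C₀·R = 11 × 8/7 ≈ 12.571 μg/mL.
Steady-state trough Cmin,ss = Cmax,ss·f ≈ 12.571 × 0.125 ≈ 1.571 μg/mL.
Trough 1.6 μg/mL vs MEC 1 μg/mL: adequate.

1.6 μg/mL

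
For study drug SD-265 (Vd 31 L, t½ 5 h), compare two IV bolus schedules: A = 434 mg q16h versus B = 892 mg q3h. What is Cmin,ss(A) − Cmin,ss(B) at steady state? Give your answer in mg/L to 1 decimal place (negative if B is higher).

Regimen A: f = (1/2)^(16/5) ≈ 0.1088; Cmin,ss = (434/31)·f/(1−f) ≈ 1.709 mg/L.
Regimen B: f = (1/2)^(3/5) ≈ 0.6598; Cmin,ss = (892/31)·f/(1−f) ≈ 55.806 mg/L.
Difference ≈ 1.709 − 55.806 ≈ -54.097 mg/L.

-54.1 mg/L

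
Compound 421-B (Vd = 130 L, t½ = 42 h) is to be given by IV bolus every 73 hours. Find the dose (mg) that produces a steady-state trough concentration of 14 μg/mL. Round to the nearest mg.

τ/t½ = 73/42 ≈ 1.7381, so f = (1/2)^(73/42) ≈ 0.299765.
Cmin,ss = (D/Vd)·f/(1−f), so D = Cmin,ss·Vd·(1−f)/f.
D = 14 × 130 × (1−f)/f ≈ 14 × 130 × 2.33595 ≈ 4251.43 mg.

4251 mg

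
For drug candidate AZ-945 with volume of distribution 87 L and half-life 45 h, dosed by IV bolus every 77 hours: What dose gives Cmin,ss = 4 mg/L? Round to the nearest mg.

τ/t½ = 77/45 ≈ 1.7111, so f = (1/2)^(77/45) ≈ 0.305425.
Cmin,ss = (D/Vd)·f/(1−f), so D = Cmin,ss·Vd·(1−f)/f.
D = 4 × 87 × (1−f)/f ≈ 4 × 87 × 2.27413 ≈ 791.40 mg.

791 mg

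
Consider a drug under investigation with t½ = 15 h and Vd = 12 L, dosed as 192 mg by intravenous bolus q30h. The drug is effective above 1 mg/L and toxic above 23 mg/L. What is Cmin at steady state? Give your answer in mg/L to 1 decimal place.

τ = 30 h = 2 half-lives, so f = (1/2)^2 = 0.25.
At steady state, R = 1/(1 − 0.25) = 4/3.
Single-dose peak C₀ = D/Vd = 192/12 = 16 mg/L.
Steady-state peak Cmax,ss = C₀·R = 16 × 4/3 ≈ 21.333 mg/L.
Steady-state trough Cmin,ss = Cmax,ss·f ≈ 21.333 × 0.25 ≈ 5.333 mg/L.
Trough 5.3 mg/L vs MEC 1 mg/L: adequate.

5.3 mg/L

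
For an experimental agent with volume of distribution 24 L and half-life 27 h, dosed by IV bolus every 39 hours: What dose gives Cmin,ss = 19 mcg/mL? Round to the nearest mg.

785 mg

τ/t½ = 39/27 ≈ 1.4444, so f = (1/2)^(39/27) ≈ 0.367434.
Cmin,ss = (D/Vd)·f/(1−f), so D = Cmin,ss·Vd·(1−f)/f.
D = 19 × 24 × (1−f)/f ≈ 19 × 24 × 1.72158 ≈ 785.04 mg.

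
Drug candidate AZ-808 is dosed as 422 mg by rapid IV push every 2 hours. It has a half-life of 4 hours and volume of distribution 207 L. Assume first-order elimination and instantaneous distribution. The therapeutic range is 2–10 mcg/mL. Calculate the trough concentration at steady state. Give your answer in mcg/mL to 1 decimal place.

Over one 2-h interval, 2/4 ≈ 0.5 half-lives elapse, leaving f ≈ 0.7071 of each dose.
At steady state, accumulation factor R = 1/(1 − e^(−kτ)) ≈ 3.4141.
Single-dose peak C₀ = D/Vd = 422/207 ≈ 2.039 mcg/mL.
Cmax,ss = C₀/(1 − f) ≈ 2.039/0.2929 ≈ 6.961 mcg/mL.
One interval later, Cmin,ss = Cmax,ss·e^(−kτ) ≈ 6.961 × 0.7071 ≈ 4.922 mcg/mL.
Trough 4.9 mcg/mL vs MEC 2 mcg/mL: adequate.

4.9 mcg/mL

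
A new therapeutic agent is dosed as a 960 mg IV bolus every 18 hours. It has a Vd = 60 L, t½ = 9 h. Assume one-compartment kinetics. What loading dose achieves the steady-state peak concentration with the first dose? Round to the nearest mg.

f = (1/2)^(18/9) ≈ 0.250000; accumulation ratio R = 1/(1−f) ≈ 1.33333.
Loading dose to hit Cmax,ss on first dose: D_load = D_maint·R ≈ 960 × 1.33333 ≈ 1280.00 mg.

1280 mg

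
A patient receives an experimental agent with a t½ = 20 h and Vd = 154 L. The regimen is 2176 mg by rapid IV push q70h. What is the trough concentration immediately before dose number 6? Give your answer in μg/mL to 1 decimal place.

1.4 μg/mL

f = (1/2)^(τ/t½) = (1/2)^(70/20) ≈ 0.0884.
C₀ = D/Vd = 2176/154 ≈ 14.130 μg/mL.
Before the 6th dose, 5 doses have been given. Superposition: Cmin = C₀·(f + f² + … + f^5).
≈ 14.130 × (0.0884 + 0.0078 + 0.0007 + 0.0001 + 0.0000) ≈ 14.130 × 0.0970 ≈ 1.371 μg/mL.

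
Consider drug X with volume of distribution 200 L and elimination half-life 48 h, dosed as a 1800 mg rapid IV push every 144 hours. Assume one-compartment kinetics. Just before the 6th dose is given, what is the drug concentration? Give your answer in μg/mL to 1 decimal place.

1.3 μg/mL

f = (1/2)^(τ/t½) = (1/2)^(144/48) ≈ 0.1250.
C₀ = D/Vd = 1800/200 ≈ 9.000 μg/mL.
Before the 6th dose, 5 doses have been given. Superposition: Cmin = C₀·(f + f² + … + f^5).
≈ 9.000 × (0.1250 + 0.0156 + 0.0020 + 0.0002 + 0.0000) ≈ 9.000 × 0.1428 ≈ 1.285 μg/mL.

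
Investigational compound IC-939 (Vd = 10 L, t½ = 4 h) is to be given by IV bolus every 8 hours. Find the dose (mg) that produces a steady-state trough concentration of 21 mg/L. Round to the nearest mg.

τ/t½ = 8/4 ≈ 2, so f = (1/2)^(8/4) ≈ 0.250000.
Cmin,ss = (D/Vd)·f/(1−f), so D = Cmin,ss·Vd·(1−f)/f.
D = 21 × 10 × (1−f)/f ≈ 21 × 10 × 3.00000 ≈ 630.00 mg.

630 mg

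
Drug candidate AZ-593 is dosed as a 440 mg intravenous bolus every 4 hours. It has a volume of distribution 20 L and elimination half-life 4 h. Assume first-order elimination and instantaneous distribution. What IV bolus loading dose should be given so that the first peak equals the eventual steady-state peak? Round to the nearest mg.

f = (1/2)^(4/4) ≈ 0.500000; accumulation ratio R = 1/(1−f) ≈ 2.00000.
Loading dose to hit Cmax,ss on first dose: D_load = D_maint·R ≈ 440 × 2.00000 ≈ 880.00 mg.

880 mg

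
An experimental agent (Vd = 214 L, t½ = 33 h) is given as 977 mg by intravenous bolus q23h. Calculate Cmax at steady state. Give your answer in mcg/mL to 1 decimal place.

11.9 mcg/mL

k = ln2/t½ = ln2/33 ≈ 0.021004 h⁻¹; fraction remaining f = e^(−kτ) = e^(−0.021004×23) ≈ 0.6169.
At steady state, accumulation factor R = 1/(1 − e^(−kτ)) ≈ 2.6103.
Each bolus raises the concentration by D/Vd = 977/214 ≈ 4.565 mcg/mL.
Steady-state peak Cmax,ss = C₀·R ≈ 4.565 × 2.6103 ≈ 11.916 mcg/mL.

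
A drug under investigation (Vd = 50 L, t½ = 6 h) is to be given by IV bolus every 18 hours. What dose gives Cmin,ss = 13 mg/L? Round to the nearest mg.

τ/t½ = 18/6 ≈ 3, so f = (1/2)^(18/6) ≈ 0.125000.
Cmin,ss = (D/Vd)·f/(1−f), so D = Cmin,ss·Vd·(1−f)/f.
D = 13 × 50 × (1−f)/f ≈ 13 × 50 × 7.00000 ≈ 4550.00 mg.

4550 mg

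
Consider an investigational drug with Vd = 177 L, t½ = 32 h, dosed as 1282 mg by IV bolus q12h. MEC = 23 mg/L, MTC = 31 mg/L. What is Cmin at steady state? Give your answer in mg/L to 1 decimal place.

Over one 12-h interval, 12/32 ≈ 0.375 half-lives elapse, leaving f ≈ 0.7711 of each dose.
Accumulation ratio R = 1/(1 − f) ≈ 1/0.2289 ≈ 4.3687.
Each bolus raises the concentration by D/Vd = 1282/177 ≈ 7.243 mg/L.
Cmax,ss = C₀/(1 − f) ≈ 7.243/0.2289 ≈ 31.643 mg/L.
Steady-state trough Cmin,ss = Cmax,ss·f ≈ 31.643 × 0.7711 ≈ 24.400 mg/L.
Trough 24.4 mg/L vs MEC 23 mg/L: adequate.

24.4 mg/L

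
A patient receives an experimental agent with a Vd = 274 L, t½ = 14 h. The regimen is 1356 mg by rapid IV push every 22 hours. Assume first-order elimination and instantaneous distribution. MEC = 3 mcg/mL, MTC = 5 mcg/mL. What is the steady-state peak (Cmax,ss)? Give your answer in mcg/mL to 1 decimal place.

Over one 22-h interval, 22/14 ≈ 1.5714 half-lives elapse, leaving f ≈ 0.3365 of each dose.
Accumulation ratio R = 1/(1 − f) ≈ 1/0.6635 ≈ 1.5072.
Each bolus raises the concentration by D/Vd = 1356/274 ≈ 4.949 mcg/mL.
Steady-state peak Cmax,ss = C₀·R ≈ 4.949 × 1.5072 ≈ 7.459 mcg/mL.
Peak 7.5 mcg/mL vs MTC 5 mcg/mL: exceeds toxic threshold.

7.5 mcg/mL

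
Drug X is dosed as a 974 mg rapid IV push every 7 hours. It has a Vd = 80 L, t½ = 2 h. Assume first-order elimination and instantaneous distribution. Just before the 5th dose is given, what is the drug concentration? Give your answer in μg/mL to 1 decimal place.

f = (1/2)^(τ/t½) = (1/2)^(7/2) ≈ 0.0884.
C₀ = D/Vd = 974/80 ≈ 12.175 μg/mL.
Before the 5th dose, 4 doses have been given. Superposition: Cmin = C₀·(f + f² + … + f^4).
≈ 12.175 × (0.0884 + 0.0078 + 0.0007 + 0.0001) ≈ 12.175 × 0.0970 ≈ 1.181 μg/mL.

1.2 μg/mL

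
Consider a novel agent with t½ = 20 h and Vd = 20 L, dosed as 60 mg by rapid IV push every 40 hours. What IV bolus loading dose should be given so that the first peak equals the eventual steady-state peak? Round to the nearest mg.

80 mg

f = (1/2)^(40/20) ≈ 0.250000; accumulation ratio R = 1/(1−f) ≈ 1.33333.
Loading dose to hit Cmax,ss on first dose: D_load = D_maint·R ≈ 60 × 1.33333 ≈ 80.00 mg.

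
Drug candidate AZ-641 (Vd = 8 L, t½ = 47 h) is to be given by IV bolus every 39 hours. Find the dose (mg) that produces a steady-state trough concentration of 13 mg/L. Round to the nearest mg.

τ/t½ = 39/47 ≈ 0.82979, so f = (1/2)^(39/47) ≈ 0.562612.
Cmin,ss = (D/Vd)·f/(1−f), so D = Cmin,ss·Vd·(1−f)/f.
D = 13 × 8 × (1−f)/f ≈ 13 × 8 × 0.77742 ≈ 80.85 mg.

81 mg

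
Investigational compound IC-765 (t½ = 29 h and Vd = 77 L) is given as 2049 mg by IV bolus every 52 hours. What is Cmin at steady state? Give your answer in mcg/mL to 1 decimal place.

Over one 52-h interval, 52/29 ≈ 1.7931 half-lives elapse, leaving f ≈ 0.2886 of each dose.
At steady state, accumulation factor R = 1/(1 − e^(−kτ)) ≈ 1.4057.
Each bolus raises the concentration by D/Vd = 2049/77 ≈ 26.610 mcg/mL.
Steady-state peak Cmax,ss = C₀·R ≈ 26.610 × 1.4057 ≈ 37.406 mcg/mL.
Steady-state trough Cmin,ss = Cmax,ss·f ≈ 37.406 × 0.2886 ≈ 10.795 mcg/mL.

10.8 mcg/mL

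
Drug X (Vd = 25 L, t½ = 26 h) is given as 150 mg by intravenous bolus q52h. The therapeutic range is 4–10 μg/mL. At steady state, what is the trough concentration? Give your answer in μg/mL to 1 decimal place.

The dosing interval is 2 half-lives, so f = 2^(−2) = 0.25.
Accumulation ratio R = 1/(1 − f) = 1/0.75 = 4/3.
Single-dose peak C₀ = D/Vd = 150/25 = 6 μg/mL.
Steady-state peak Cmax,ss = C₀·R = 6 × 4/3 ≈ 8.000 μg/mL.
Steady-state trough Cmin,ss = Cmax,ss·f ≈ 8.000 × 0.25 ≈ 2.000 μg/mL.
Trough 2.0 μg/mL vs MEC 4 μg/mL: subtherapeutic.

2.0 μg/mL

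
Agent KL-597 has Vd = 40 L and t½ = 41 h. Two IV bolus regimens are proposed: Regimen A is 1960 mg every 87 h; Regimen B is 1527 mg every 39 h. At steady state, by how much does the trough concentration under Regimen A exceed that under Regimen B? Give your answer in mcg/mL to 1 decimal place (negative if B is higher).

Regimen A: f = (1/2)^(87/41) ≈ 0.2297; Cmin,ss = (1960/40)·f/(1−f) ≈ 14.612 mcg/mL.
Regimen B: f = (1/2)^(39/41) ≈ 0.5172; Cmin,ss = (1527/40)·f/(1−f) ≈ 40.895 mcg/mL.
Difference ≈ 14.612 − 40.895 ≈ -26.283 mcg/mL.

-26.3 mcg/mL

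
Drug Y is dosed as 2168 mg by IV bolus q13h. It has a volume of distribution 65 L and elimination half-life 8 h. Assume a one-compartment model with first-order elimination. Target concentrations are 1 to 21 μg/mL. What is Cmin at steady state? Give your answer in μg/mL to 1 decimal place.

16.0 μg/mL

Over one 13-h interval, 13/8 ≈ 1.625 half-lives elapse, leaving f ≈ 0.3242 of each dose.
Each bolus raises the concentration by D/Vd = 2168/65 ≈ 33.354 μg/mL.
Steady-state trough Cmin,ss = C₀·f/(1−f) ≈ 33.354 × 0.3242/0.6758 ≈ 16.001 μg/mL.
Trough 16.0 μg/mL vs MEC 1 μg/mL: adequate.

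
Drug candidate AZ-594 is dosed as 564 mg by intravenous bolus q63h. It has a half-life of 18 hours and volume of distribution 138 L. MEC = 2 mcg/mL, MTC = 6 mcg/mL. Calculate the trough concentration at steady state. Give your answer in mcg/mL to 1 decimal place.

Over one 63-h interval, 63/18 ≈ 3.5 half-lives elapse, leaving f ≈ 0.0884 of each dose.
Single-dose peak C₀ = D/Vd = 564/138 ≈ 4.087 mcg/mL.
Steady-state trough Cmin,ss = C₀·f/(1−f) ≈ 4.087 × 0.0884/0.9116 ≈ 0.396 mcg/mL.
Trough 0.4 mcg/mL vs MEC 2 mcg/mL: subtherapeutic.

0.4 mcg/mL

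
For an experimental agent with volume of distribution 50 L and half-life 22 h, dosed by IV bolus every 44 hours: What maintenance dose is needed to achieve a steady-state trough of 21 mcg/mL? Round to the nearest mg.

3150 mg

τ/t½ = 44/22 ≈ 2, so f = (1/2)^(44/22) ≈ 0.250000.
Cmin,ss = (D/Vd)·f/(1−f), so D = Cmin,ss·Vd·(1−f)/f.
D = 21 × 50 × (1−f)/f ≈ 21 × 50 × 3.00000 ≈ 3150.00 mg.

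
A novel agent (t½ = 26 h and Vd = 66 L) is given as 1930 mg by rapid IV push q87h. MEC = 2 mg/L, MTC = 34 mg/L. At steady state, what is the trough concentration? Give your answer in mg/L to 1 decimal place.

3.2 mg/L

Over one 87-h interval, 87/26 ≈ 3.3462 half-lives elapse, leaving f ≈ 0.0983 of each dose.
At steady state, accumulation factor R = 1/(1 − e^(−kτ)) ≈ 1.1090.
Each bolus raises the concentration by D/Vd = 1930/66 ≈ 29.242 mg/L.
Steady-state peak Cmax,ss = C₀·R ≈ 29.242 × 1.1090 ≈ 32.429 mg/L.
Steady-state trough Cmin,ss = Cmax,ss·f ≈ 32.429 × 0.0983 ≈ 3.188 mg/L.
Trough 3.2 mg/L vs MEC 2 mg/L: adequate.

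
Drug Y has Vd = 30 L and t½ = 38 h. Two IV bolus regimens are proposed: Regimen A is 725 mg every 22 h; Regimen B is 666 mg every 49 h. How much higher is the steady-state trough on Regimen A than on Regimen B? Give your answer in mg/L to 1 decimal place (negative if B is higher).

Regimen A: f = (1/2)^(22/38) ≈ 0.6695; Cmin,ss = (725/30)·f/(1−f) ≈ 48.955 mg/L.
Regimen B: f = (1/2)^(49/38) ≈ 0.4091; Cmin,ss = (666/30)·f/(1−f) ≈ 15.370 mg/L.
Difference ≈ 48.955 − 15.370 ≈ 33.585 mg/L.

33.6 mg/L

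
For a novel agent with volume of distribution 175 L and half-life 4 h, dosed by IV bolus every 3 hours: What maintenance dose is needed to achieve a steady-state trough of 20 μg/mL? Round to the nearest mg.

τ/t½ = 3/4 ≈ 0.75, so f = (1/2)^(3/4) ≈ 0.594604.
Cmin,ss = (D/Vd)·f/(1−f), so D = Cmin,ss·Vd·(1−f)/f.
D = 20 × 175 × (1−f)/f ≈ 20 × 175 × 0.68179 ≈ 2386.26 mg.

2386 mg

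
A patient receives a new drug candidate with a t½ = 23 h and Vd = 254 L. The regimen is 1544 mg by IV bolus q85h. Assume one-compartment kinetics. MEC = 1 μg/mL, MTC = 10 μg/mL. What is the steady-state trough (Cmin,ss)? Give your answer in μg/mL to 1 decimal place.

Over one 85-h interval, 85/23 ≈ 3.6957 half-lives elapse, leaving f ≈ 0.0772 of each dose.
At steady state, accumulation factor R = 1/(1 − e^(−kτ)) ≈ 1.0837.
Single-dose peak C₀ = D/Vd = 1544/254 ≈ 6.079 μg/mL.
Steady-state peak Cmax,ss = C₀·R ≈ 6.079 × 1.0837 ≈ 6.588 μg/mL.
Steady-state trough Cmin,ss = Cmax,ss·f ≈ 6.588 × 0.0772 ≈ 0.509 μg/mL.
Trough 0.5 μg/mL vs MEC 1 μg/mL: subtherapeutic.

0.5 μg/mL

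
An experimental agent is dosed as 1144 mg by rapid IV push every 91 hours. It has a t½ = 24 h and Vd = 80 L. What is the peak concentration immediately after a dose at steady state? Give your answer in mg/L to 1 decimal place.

k = ln2/t½ = ln2/24 ≈ 0.028881 h⁻¹; fraction remaining f = e^(−kτ) = e^(−0.028881×91) ≈ 0.0722.
Accumulation ratio R = 1/(1 − f) ≈ 1/0.9278 ≈ 1.0778.
Single-dose peak C₀ = D/Vd = 1144/80 ≈ 14.300 mg/L.
Steady-state peak Cmax,ss = C₀·R ≈ 14.300 × 1.0778 ≈ 15.413 mg/L.

15.4 mg/L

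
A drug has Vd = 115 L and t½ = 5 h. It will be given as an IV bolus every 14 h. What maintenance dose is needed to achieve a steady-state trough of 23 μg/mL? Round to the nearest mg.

15776 mg

τ/t½ = 14/5 ≈ 2.8, so f = (1/2)^(14/5) ≈ 0.143587.
Cmin,ss = (D/Vd)·f/(1−f), so D = Cmin,ss·Vd·(1−f)/f.
D = 23 × 115 × (1−f)/f ≈ 23 × 115 × 5.96442 ≈ 15775.89 mg.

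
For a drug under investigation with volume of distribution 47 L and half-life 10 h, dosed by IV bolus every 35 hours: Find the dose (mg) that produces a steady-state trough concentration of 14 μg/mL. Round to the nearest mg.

6786 mg

τ/t½ = 35/10 ≈ 3.5, so f = (1/2)^(35/10) ≈ 0.088388.
Cmin,ss = (D/Vd)·f/(1−f), so D = Cmin,ss·Vd·(1−f)/f.
D = 14 × 47 × (1−f)/f ≈ 14 × 47 × 10.31375 ≈ 6786.45 mg.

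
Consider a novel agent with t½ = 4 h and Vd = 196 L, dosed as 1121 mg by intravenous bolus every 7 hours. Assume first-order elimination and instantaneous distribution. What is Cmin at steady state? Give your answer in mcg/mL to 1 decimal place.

Over one 7-h interval, 7/4 ≈ 1.75 half-lives elapse, leaving f ≈ 0.2973 of each dose.
At steady state, accumulation factor R = 1/(1 − e^(−kτ)) ≈ 1.4231.
Each bolus raises the concentration by D/Vd = 1121/196 ≈ 5.719 mcg/mL.
Cmax,ss = C₀/(1 − f) ≈ 5.719/0.7027 ≈ 8.139 mcg/mL.
Steady-state trough Cmin,ss = Cmax,ss·f ≈ 8.139 × 0.2973 ≈ 2.420 mcg/mL.

2.4 mcg/mL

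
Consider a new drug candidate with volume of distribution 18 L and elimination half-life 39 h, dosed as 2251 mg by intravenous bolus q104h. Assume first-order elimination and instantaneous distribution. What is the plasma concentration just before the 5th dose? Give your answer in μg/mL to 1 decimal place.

23.4 μg/mL

f = (1/2)^(τ/t½) = (1/2)^(104/39) ≈ 0.1575.
C₀ = D/Vd = 2251/18 ≈ 125.056 μg/mL.
Before the 5th dose, 4 doses have been given. Superposition: Cmin = C₀·(f + f² + … + f^4).
≈ 125.056 × (0.1575 + 0.0248 + 0.0039 + 0.0006) ≈ 125.056 × 0.1868 ≈ 23.360 μg/mL.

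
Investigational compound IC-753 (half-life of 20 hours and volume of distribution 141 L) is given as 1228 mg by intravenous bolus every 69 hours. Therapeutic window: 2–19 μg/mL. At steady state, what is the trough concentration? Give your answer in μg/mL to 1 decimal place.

τ/t½ = 69/20 ≈ 3.45, so fraction remaining f = (1/2)^(69/20) ≈ 0.0915.
Accumulation ratio R = 1/(1 − f) ≈ 1/0.9085 ≈ 1.1007.
Single-dose peak C₀ = D/Vd = 1228/141 ≈ 8.709 μg/mL.
Steady-state peak Cmax,ss = C₀·R ≈ 8.709 × 1.1007 ≈ 9.586 μg/mL.
Steady-state trough Cmin,ss = Cmax,ss·f ≈ 9.586 × 0.0915 ≈ 0.877 μg/mL.
Trough 0.9 μg/mL vs MEC 2 μg/mL: subtherapeutic.

0.9 μg/mL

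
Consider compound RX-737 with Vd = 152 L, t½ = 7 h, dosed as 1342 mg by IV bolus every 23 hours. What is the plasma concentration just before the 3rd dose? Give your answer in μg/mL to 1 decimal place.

f = (1/2)^(τ/t½) = (1/2)^(23/7) ≈ 0.1025.
C₀ = D/Vd = 1342/152 ≈ 8.829 μg/mL.
Before the 3rd dose, 2 doses have been given. Superposition: Cmin = C₀·(f + f²).
≈ 8.829 × (0.1025 + 0.0105) ≈ 8.829 × 0.1130 ≈ 0.998 μg/mL.

1.0 μg/mL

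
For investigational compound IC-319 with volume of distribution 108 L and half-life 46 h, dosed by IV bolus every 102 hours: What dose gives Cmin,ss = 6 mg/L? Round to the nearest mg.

τ/t½ = 102/46 ≈ 2.2174, so f = (1/2)^(102/46) ≈ 0.215030.
Cmin,ss = (D/Vd)·f/(1−f), so D = Cmin,ss·Vd·(1−f)/f.
D = 6 × 108 × (1−f)/f ≈ 6 × 108 × 3.65051 ≈ 2365.53 mg.

2366 mg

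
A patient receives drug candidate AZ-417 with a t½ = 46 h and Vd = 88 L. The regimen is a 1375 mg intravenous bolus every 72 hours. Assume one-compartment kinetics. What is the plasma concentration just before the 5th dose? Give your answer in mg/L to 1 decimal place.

f = (1/2)^(τ/t½) = (1/2)^(72/46) ≈ 0.3379.
C₀ = D/Vd = 1375/88 ≈ 15.625 mg/L.
Before the 5th dose, 4 doses have been given. Superposition: Cmin = C₀·(f + f² + … + f^4).
≈ 15.625 × (0.3379 + 0.1142 + 0.0386 + 0.0130) ≈ 15.625 × 0.5037 ≈ 7.870 mg/L.

7.9 mg/L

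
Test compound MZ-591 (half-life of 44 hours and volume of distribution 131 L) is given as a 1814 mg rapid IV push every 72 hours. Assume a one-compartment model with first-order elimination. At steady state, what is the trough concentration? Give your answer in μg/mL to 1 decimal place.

Over one 72-h interval, 72/44 ≈ 1.6364 half-lives elapse, leaving f ≈ 0.3217 of each dose.
Accumulation ratio R = 1/(1 − f) ≈ 1/0.6783 ≈ 1.4743.
Single-dose peak C₀ = D/Vd = 1814/131 ≈ 13.847 μg/mL.
Cmax,ss = C₀/(1 − f) ≈ 13.847/0.6783 ≈ 20.414 μg/mL.
Steady-state trough Cmin,ss = Cmax,ss·f ≈ 20.414 × 0.3217 ≈ 6.567 μg/mL.

6.6 μg/mL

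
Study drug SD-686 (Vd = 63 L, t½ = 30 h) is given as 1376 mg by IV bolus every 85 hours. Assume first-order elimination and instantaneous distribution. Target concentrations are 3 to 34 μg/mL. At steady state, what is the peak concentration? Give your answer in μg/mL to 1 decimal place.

k = ln2/t½ = ln2/30 ≈ 0.023105 h⁻¹; fraction remaining f = e^(−kτ) = e^(−0.023105×85) ≈ 0.1403.
At steady state, accumulation factor R = 1/(1 − e^(−kτ)) ≈ 1.1632.
Each bolus raises the concentration by D/Vd = 1376/63 ≈ 21.841 μg/mL.
Steady-state peak Cmax,ss = C₀·R ≈ 21.841 × 1.1632 ≈ 25.405 μg/mL.
Peak 25.4 μg/mL vs MTC 34 μg/mL: below toxic threshold.

25.4 μg/mL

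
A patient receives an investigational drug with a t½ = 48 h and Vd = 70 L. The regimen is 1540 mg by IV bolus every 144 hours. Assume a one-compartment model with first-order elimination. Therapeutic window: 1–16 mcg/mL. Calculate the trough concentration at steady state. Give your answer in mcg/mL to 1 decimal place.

3.1 mcg/mL

The dosing interval is 3 half-lives, so f = 2^(−3) = 0.125.
Accumulation ratio R = 1/(1 − f) = 1/0.875 = 8/7.
Single-dose peak C₀ = D/Vd = 1540/70 = 22 mcg/mL.
Steady-state peak Cmax,ss = C₀·R = 22 × 8/7 ≈ 25.143 mcg/mL.
Steady-state trough Cmin,ss = Cmax,ss·f ≈ 25.143 × 0.125 ≈ 3.143 mcg/mL.
Trough 3.1 mcg/mL vs MEC 1 mcg/mL: adequate.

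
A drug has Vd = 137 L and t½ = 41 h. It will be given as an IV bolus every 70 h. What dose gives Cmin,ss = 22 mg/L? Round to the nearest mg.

τ/t½ = 70/41 ≈ 1.7073, so f = (1/2)^(70/41) ≈ 0.306229.
Cmin,ss = (D/Vd)·f/(1−f), so D = Cmin,ss·Vd·(1−f)/f.
D = 22 × 137 × (1−f)/f ≈ 22 × 137 × 2.26553 ≈ 6828.31 mg.

6828 mg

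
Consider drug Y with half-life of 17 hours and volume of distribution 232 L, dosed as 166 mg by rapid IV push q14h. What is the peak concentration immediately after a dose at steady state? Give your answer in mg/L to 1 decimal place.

Over one 14-h interval, 14/17 ≈ 0.82353 half-lives elapse, leaving f ≈ 0.5651 of each dose.
Accumulation ratio R = 1/(1 − f) ≈ 1/0.4349 ≈ 2.2994.
Each bolus raises the concentration by D/Vd = 166/232 ≈ 0.716 mg/L.
Steady-state peak Cmax,ss = C₀·R ≈ 0.716 × 2.2994 ≈ 1.646 mg/L.

1.6 mg/L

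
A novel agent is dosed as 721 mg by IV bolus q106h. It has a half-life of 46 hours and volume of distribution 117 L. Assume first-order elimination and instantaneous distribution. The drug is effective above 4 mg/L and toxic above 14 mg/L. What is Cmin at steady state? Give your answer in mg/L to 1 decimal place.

k = ln2/t½ = ln2/46 ≈ 0.015068 h⁻¹; fraction remaining f = e^(−kτ) = e^(−0.015068×106) ≈ 0.2025.
At steady state, accumulation factor R = 1/(1 − e^(−kτ)) ≈ 1.2539.
Single-dose peak C₀ = D/Vd = 721/117 ≈ 6.162 mg/L.
Cmax,ss = C₀/(1 − f) ≈ 6.162/0.7975 ≈ 7.727 mg/L.
Steady-state trough Cmin,ss = Cmax,ss·f ≈ 7.727 × 0.2025 ≈ 1.565 mg/L.
Trough 1.6 mg/L vs MEC 4 mg/L: subtherapeutic.

1.6 mg/L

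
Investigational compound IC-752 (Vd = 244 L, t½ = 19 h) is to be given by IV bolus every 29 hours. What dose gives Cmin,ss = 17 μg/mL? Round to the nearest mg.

τ/t½ = 29/19 ≈ 1.5263, so f = (1/2)^(29/19) ≈ 0.347163.
Cmin,ss = (D/Vd)·f/(1−f), so D = Cmin,ss·Vd·(1−f)/f.
D = 17 × 244 × (1−f)/f ≈ 17 × 244 × 1.88049 ≈ 7800.27 mg.

7800 mg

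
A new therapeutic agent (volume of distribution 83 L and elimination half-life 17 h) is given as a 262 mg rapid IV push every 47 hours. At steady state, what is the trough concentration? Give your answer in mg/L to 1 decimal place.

Over one 47-h interval, 47/17 ≈ 2.7647 half-lives elapse, leaving f ≈ 0.1471 of each dose.
At steady state, accumulation factor R = 1/(1 − e^(−kτ)) ≈ 1.1725.
Each bolus raises the concentration by D/Vd = 262/83 ≈ 3.157 mg/L.
Steady-state peak Cmax,ss = C₀·R ≈ 3.157 × 1.1725 ≈ 3.702 mg/L.
One interval later, Cmin,ss = Cmax,ss·e^(−kτ) ≈ 3.702 × 0.1471 ≈ 0.545 mg/L.

0.5 mg/L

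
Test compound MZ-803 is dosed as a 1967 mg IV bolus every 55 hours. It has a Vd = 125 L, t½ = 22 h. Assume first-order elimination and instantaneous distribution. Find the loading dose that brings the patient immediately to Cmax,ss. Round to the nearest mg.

f = (1/2)^(55/22) ≈ 0.176777; accumulation ratio R = 1/(1−f) ≈ 1.21474.
Loading dose to hit Cmax,ss on first dose: D_load = D_maint·R ≈ 1967 × 1.21474 ≈ 2389.39 mg.

2389 mg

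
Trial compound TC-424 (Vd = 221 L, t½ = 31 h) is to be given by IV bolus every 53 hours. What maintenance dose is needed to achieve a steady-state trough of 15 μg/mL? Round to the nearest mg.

τ/t½ = 53/31 ≈ 1.7097, so f = (1/2)^(53/31) ≈ 0.305728.
Cmin,ss = (D/Vd)·f/(1−f), so D = Cmin,ss·Vd·(1−f)/f.
D = 15 × 221 × (1−f)/f ≈ 15 × 221 × 2.27088 ≈ 7527.97 mg.

7528 mg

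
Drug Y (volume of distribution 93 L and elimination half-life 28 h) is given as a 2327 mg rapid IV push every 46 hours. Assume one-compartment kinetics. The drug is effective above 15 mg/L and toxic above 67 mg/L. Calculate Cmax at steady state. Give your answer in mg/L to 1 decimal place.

Over one 46-h interval, 46/28 ≈ 1.6429 half-lives elapse, leaving f ≈ 0.3202 of each dose.
Accumulation ratio R = 1/(1 − f) ≈ 1/0.6798 ≈ 1.4710.
Single-dose peak C₀ = D/Vd = 2327/93 ≈ 25.022 mg/L.
Steady-state peak Cmax,ss = C₀·R ≈ 25.022 × 1.4710 ≈ 36.807 mg/L.
Peak 36.8 mg/L vs MTC 67 mg/L: below toxic threshold.

36.8 mg/L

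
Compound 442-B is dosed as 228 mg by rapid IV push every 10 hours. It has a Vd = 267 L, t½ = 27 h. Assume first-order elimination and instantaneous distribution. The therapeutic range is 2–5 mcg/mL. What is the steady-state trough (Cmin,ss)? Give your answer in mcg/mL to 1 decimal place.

Over one 10-h interval, 10/27 ≈ 0.37037 half-lives elapse, leaving f ≈ 0.7736 of each dose.
Each bolus raises the concentration by D/Vd = 228/267 ≈ 0.854 mcg/mL.
Steady-state trough Cmin,ss = C₀·f/(1−f) ≈ 0.854 × 0.7736/0.2264 ≈ 2.918 mcg/mL.
Trough 2.9 mcg/mL vs MEC 2 mcg/mL: adequate.

2.9 mcg/mL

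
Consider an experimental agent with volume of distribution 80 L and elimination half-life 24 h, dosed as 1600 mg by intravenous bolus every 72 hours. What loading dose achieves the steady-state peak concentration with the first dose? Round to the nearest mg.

1829 mg

f = (1/2)^(72/24) ≈ 0.125000; accumulation ratio R = 1/(1−f) ≈ 1.14286.
Loading dose to hit Cmax,ss on first dose: D_load = D_maint·R ≈ 1600 × 1.14286 ≈ 1828.58 mg.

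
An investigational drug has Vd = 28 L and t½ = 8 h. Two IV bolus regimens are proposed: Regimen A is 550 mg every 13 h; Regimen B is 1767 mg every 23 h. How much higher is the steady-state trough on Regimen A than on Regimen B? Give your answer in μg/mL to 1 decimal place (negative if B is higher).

-0.5 μg/mL

Regimen A: f = (1/2)^(13/8) ≈ 0.3242; Cmin,ss = (550/28)·f/(1−f) ≈ 9.423 μg/mL.
Regimen B: f = (1/2)^(23/8) ≈ 0.1363; Cmin,ss = (1767/28)·f/(1−f) ≈ 9.959 μg/mL.
Difference ≈ 9.423 − 9.959 ≈ -0.536 μg/mL.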